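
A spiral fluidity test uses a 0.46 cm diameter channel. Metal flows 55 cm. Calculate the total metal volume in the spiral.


Formula: V = pi * (d/2)^2 * L  (cylinder volume)
Radius = 0.46/2 = 0.23 cm
V = pi * 0.23^2 * 55 = 9.1405 cm^3

9.1405 cm^3


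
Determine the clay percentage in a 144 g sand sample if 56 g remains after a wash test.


Formula: Clay% = (W_total - W_washed) / W_total * 100
Clay mass = 144 - 56 = 88 g
Clay% = 88 / 144 * 100 = 61.1111%

Final answer: 61.1111%


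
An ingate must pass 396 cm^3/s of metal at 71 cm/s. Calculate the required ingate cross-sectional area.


Formula: A_ingate = Q / v  (continuity equation)
A = 396 cm^3/s / 71 cm/s = 5.5775 cm^2

Answer: 5.5775 cm^2


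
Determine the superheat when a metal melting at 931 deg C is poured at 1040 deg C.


Formula: Superheat = T_pour - T_melt
Superheat = 1040 - 931 = 109 deg C


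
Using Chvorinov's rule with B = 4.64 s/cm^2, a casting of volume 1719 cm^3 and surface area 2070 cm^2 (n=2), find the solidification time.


Formula: t_s = B * (V/A)^n  (Chvorinov's rule, n=2)
Modulus M = V/A = 1719/2070 = 0.830435 cm
M^2 = 0.830435^2 = 0.689622 cm^2
t_s = 4.64 * 0.689622 = 3.1998 s

3.1998 s


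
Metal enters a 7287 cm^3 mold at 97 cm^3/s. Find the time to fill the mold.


Formula: t_fill = V_mold / Q_flow
t = 7287 cm^3 / 97 cm^3/s = 75.1237 s

75.1237 s


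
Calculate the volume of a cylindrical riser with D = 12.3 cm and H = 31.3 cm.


Formula: V = pi * (D/2)^2 * H  (cylinder volume)
Radius = D/2 = 12.3/2 = 6.15 cm
V = pi * 6.15^2 * 31.3 = 3719.1564 cm^3

Final answer: 3719.1564 cm^3


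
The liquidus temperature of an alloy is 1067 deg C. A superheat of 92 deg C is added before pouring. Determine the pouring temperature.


Formula: T_pour = T_melt + Superheat
T_pour = 1067 + 92 = 1159 deg C


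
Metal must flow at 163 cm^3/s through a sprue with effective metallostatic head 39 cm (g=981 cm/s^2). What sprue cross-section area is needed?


Formula: v = sqrt(2*g*h), A = Q/v
Velocity: v = sqrt(2 * 981 * 39) = sqrt(76518) = 276.6189 cm/s
Sprue area: A = Q / v = 163 / 276.6189 = 0.5893 cm^2

0.5893 cm^2


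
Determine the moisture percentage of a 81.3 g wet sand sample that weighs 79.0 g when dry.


Formula: MC = (W_wet - W_dry) / W_wet * 100
Water mass = 81.3 - 79.0 = 2.3 g
MC = 2.3 / 81.3 * 100 = 2.8290%

Final answer: 2.8290%


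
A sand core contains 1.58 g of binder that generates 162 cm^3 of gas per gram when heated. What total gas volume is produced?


Formula: V_gas = W_binder * gas_evolution_rate
V = 1.58 g * 162 cm^3/g = 255.9600 cm^3

Final answer: 255.9600 cm^3


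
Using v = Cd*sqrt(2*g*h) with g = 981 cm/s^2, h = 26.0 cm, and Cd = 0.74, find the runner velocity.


Formula: v = Cd * sqrt(2 * g * h)  (Torricelli with discharge coefficient)
2*g*h = 2 * 981 * 26.0 = 51012.0 cm^2/s^2
sqrt(51012.0) = 225.85836 cm/s
v = 0.74 * 225.85836 = 167.1352 cm/s

Final answer: 167.1352 cm/s


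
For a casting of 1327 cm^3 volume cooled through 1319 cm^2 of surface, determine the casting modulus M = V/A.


Formula: Casting Modulus M = V / A
M = 1327 cm^3 / 1319 cm^2 = 1.0061 cm


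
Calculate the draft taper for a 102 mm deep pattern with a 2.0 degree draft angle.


Formula: taper = depth * tan(draft_angle)
tan(2.0 deg) = 0.0349208
taper = 102 mm * 0.0349208 = 3.5619 mm

Answer: 3.5619 mm


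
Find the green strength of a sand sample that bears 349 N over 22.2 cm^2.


Formula: Compressive Strength = Force / Area
Strength = 349 N / 22.2 cm^2 = 15.7207 N/cm^2


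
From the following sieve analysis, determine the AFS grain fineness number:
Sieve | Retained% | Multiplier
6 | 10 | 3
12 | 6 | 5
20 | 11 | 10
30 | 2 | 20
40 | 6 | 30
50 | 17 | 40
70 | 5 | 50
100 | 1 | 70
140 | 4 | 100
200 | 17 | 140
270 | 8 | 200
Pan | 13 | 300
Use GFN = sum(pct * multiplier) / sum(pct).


Formula: GFN = sum(pct * multiplier) / sum(pct)
sum(pct * multiplier) = 9670
sum(pct) = 100
GFN = 9670 / 100 = 96.70


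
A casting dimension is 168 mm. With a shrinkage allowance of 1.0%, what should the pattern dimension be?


Formula: L_pattern = L_casting * (1 + shrinkage_rate/100)
Shrinkage factor = 1 + 1.0/100 = 1.01
L_pattern = 168 mm * 1.01 = 169.6800 mm

169.6800 mm


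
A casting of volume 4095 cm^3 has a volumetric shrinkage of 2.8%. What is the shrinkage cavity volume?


Formula: V_shrink = V_casting * shrinkage_pct / 100
V_shrink = 4095 cm^3 * 2.8 / 100 = 114.6600 cm^3

Final answer: 114.6600 cm^3


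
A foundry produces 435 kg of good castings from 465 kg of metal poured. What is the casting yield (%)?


Formula: Casting Yield = (W_good / W_total) * 100
Yield = (435 kg / 465 kg) * 100 = 93.5484%

93.5484%


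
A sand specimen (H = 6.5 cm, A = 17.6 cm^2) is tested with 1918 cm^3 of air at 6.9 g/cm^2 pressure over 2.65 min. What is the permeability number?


Formula: Permeability Number P = (V * H) / (p * A * t)
Numerator: V * H = 1918 * 6.5 = 12467.0
Denominator: p * A * t = 6.9 * 17.6 * 2.65 = 321.816
P = 12467.0 / 321.816 = 38.7395

38.7395


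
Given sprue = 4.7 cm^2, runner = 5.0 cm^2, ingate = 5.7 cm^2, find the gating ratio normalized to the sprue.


Sprue:Runner:Ingate = 1 : 5.0/4.7 : 5.7/4.7 = 1:1.06:1.21

1:1.06:1.21


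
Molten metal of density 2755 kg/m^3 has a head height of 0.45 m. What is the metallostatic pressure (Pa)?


Formula: P = rho * g * h
rho * g = 2755 * 9.81 = 27026.55 N/m^3
P = 27026.55 * 0.45 = 12161.9475 Pa


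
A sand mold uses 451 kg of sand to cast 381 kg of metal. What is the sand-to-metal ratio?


Formula: Sand-to-Metal Ratio = W_sand / W_metal
Ratio = 451 kg / 381 kg = 1.1837


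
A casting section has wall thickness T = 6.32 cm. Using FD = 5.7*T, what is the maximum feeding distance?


Formula: FD = 5.7 * T  (riser feeding-distance rule)
FD = 5.7 * 6.32 cm = 36.0240 cm

36.0240 cm


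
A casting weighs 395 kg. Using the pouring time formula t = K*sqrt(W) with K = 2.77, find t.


Formula: t = K * sqrt(W)
sqrt(W) = sqrt(395) = 19.87461
t = 2.77 * 19.87461 = 55.0527 s


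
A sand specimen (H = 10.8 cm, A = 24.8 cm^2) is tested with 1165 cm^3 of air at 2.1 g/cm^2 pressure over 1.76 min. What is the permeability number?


Formula: Permeability Number P = (V * H) / (p * A * t)
Numerator: V * H = 1165 * 10.8 = 12582.0
Denominator: p * A * t = 2.1 * 24.8 * 1.76 = 91.6608
P = 12582.0 / 91.6608 = 137.2670


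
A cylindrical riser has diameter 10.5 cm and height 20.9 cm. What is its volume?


Formula: V = pi * (D/2)^2 * H  (cylinder volume)
Radius = D/2 = 10.5/2 = 5.25 cm
V = pi * 5.25^2 * 20.9 = 1809.7341 cm^3

1809.7341 cm^3


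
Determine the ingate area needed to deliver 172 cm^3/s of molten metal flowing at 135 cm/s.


Formula: A_ingate = Q / v  (continuity equation)
A = 172 cm^3/s / 135 cm/s = 1.2741 cm^2

Answer: 1.2741 cm^2


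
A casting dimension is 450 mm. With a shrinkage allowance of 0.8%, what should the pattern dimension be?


Formula: L_pattern = L_casting * (1 + shrinkage_rate/100)
Shrinkage factor = 1 + 0.8/100 = 1.008
L_pattern = 450 mm * 1.008 = 453.6000 mm

453.6000 mm


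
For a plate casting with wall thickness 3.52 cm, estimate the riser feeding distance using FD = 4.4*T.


Formula: FD = 4.4 * T  (riser feeding-distance rule)
FD = 4.4 * 3.52 cm = 15.4880 cm

Answer: 15.4880 cm


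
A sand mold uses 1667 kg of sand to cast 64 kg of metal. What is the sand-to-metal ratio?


Formula: Sand-to-Metal Ratio = W_sand / W_metal
Ratio = 1667 kg / 64 kg = 26.0469

26.0469


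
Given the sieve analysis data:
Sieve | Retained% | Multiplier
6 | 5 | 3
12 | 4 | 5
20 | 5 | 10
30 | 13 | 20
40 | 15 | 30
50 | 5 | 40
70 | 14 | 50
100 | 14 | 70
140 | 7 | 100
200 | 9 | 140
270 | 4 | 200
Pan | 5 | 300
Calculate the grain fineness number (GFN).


Formula: GFN = sum(pct * multiplier) / sum(pct)
sum(pct * multiplier) = 6935
sum(pct) = 100
GFN = 6935 / 100 = 69.35

Answer: 69.35


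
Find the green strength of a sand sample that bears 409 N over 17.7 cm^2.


Formula: Compressive Strength = Force / Area
Strength = 409 N / 17.7 cm^2 = 23.1073 N/cm^2

Answer: 23.1073 N/cm^2


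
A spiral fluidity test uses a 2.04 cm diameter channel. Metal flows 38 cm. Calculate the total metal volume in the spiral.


Formula: V = pi * (d/2)^2 * L  (cylinder volume)
Radius = 2.04/2 = 1.02 cm
V = pi * 1.02^2 * 38 = 124.2035 cm^3

Answer: 124.2035 cm^3


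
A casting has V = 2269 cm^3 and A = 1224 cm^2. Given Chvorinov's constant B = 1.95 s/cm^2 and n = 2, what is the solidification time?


Formula: t_s = B * (V/A)^n  (Chvorinov's rule, n=2)
Modulus M = V/A = 2269/1224 = 1.853758 cm
M^2 = 1.853758^2 = 3.436419 cm^2
t_s = 1.95 * 3.436419 = 6.7010 s


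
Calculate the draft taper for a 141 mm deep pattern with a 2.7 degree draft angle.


Formula: taper = depth * tan(draft_angle)
tan(2.7 deg) = 0.0471588
taper = 141 mm * 0.0471588 = 6.6494 mm

6.6494 mm


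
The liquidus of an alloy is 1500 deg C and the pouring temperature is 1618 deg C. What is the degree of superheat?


Formula: Superheat = T_pour - T_melt
Superheat = 1618 - 1500 = 118 deg C

Final answer: 118 deg C


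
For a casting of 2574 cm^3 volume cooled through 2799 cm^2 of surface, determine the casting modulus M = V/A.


Formula: Casting Modulus M = V / A
M = 2574 cm^3 / 2799 cm^2 = 0.9196 cm


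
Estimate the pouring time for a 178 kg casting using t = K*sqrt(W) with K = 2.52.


Formula: t = K * sqrt(W)
sqrt(W) = sqrt(178) = 13.34166
t = 2.52 * 13.34166 = 33.6210 s

Final answer: 33.6210 s


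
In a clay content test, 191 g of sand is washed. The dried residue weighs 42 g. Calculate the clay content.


Formula: Clay% = (W_total - W_washed) / W_total * 100
Clay mass = 191 - 42 = 149 g
Clay% = 149 / 191 * 100 = 78.0105%

78.0105%


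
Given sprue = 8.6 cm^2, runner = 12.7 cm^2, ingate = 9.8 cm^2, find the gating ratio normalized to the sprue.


Sprue:Runner:Ingate = 1 : 12.7/8.6 : 9.8/8.6 = 1:1.48:1.14

Final answer: 1:1.48:1.14


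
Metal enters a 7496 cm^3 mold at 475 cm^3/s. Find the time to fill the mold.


Formula: t_fill = V_mold / Q_flow
t = 7496 cm^3 / 475 cm^3/s = 15.7811 s

Final answer: 15.7811 s


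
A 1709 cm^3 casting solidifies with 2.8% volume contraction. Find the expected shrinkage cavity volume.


Formula: V_shrink = V_casting * shrinkage_pct / 100
V_shrink = 1709 cm^3 * 2.8 / 100 = 47.8520 cm^3

Final answer: 47.8520 cm^3


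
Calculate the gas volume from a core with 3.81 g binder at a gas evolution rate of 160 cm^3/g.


Formula: V_gas = W_binder * gas_evolution_rate
V = 3.81 g * 160 cm^3/g = 609.6000 cm^3

Answer: 609.6000 cm^3


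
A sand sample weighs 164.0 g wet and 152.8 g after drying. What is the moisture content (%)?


Formula: MC = (W_wet - W_dry) / W_wet * 100
Water mass = 164.0 - 152.8 = 11.2 g
MC = 11.2 / 164.0 * 100 = 6.8293%


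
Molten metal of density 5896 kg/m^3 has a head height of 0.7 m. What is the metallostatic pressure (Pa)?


Formula: P = rho * g * h
rho * g = 5896 * 9.81 = 57839.76 N/m^3
P = 57839.76 * 0.7 = 40487.8320 Pa

Final answer: 40487.8320 Pa


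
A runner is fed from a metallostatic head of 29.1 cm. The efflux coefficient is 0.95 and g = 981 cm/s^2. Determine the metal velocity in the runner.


Formula: v = Cd * sqrt(2 * g * h)  (Torricelli with discharge coefficient)
2*g*h = 2 * 981 * 29.1 = 57094.2 cm^2/s^2
sqrt(57094.2) = 238.94393 cm/s
v = 0.95 * 238.94393 = 226.9967 cm/s

226.9967 cm/s


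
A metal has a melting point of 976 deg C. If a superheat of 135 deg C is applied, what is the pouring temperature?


Formula: T_pour = T_melt + Superheat
T_pour = 976 + 135 = 1111 deg C


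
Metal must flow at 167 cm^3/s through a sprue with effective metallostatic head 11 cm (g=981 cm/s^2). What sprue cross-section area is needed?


Formula: v = sqrt(2*g*h), A = Q/v
Velocity: v = sqrt(2 * 981 * 11) = sqrt(21582) = 146.9081 cm/s
Sprue area: A = Q / v = 167 / 146.9081 = 1.1368 cm^2

1.1368 cm^2


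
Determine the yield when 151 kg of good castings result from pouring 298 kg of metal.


Formula: Casting Yield = (W_good / W_total) * 100
Yield = (151 kg / 298 kg) * 100 = 50.6711%


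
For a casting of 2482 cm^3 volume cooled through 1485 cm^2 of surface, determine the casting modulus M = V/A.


Formula: Casting Modulus M = V / A
M = 2482 cm^3 / 1485 cm^2 = 1.6714 cm

Answer: 1.6714 cm


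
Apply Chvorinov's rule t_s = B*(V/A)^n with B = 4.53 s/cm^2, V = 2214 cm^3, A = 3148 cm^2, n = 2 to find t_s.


Formula: t_s = B * (V/A)^n  (Chvorinov's rule, n=2)
Modulus M = V/A = 2214/3148 = 0.703304 cm
M^2 = 0.703304^2 = 0.494637 cm^2
t_s = 4.53 * 0.494637 = 2.2407 s


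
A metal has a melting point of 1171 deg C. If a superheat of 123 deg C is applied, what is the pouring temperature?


Formula: T_pour = T_melt + Superheat
T_pour = 1171 + 123 = 1294 deg C

Final answer: 1294 deg C


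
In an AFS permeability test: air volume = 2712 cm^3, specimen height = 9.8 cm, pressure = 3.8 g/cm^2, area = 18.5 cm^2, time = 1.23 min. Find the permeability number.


Formula: Permeability Number P = (V * H) / (p * A * t)
Numerator: V * H = 2712 * 9.8 = 26577.6
Denominator: p * A * t = 3.8 * 18.5 * 1.23 = 86.469
P = 26577.6 / 86.469 = 307.3656


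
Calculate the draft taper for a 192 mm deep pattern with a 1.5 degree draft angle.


Formula: taper = depth * tan(draft_angle)
tan(1.5 deg) = 0.0261859
taper = 192 mm * 0.0261859 = 5.0277 mm


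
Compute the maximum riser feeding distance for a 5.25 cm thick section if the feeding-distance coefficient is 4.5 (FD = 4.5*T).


Formula: FD = 4.5 * T  (riser feeding-distance rule)
FD = 4.5 * 5.25 cm = 23.6250 cm

Answer: 23.6250 cm


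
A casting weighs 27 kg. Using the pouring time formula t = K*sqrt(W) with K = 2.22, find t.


Formula: t = K * sqrt(W)
sqrt(W) = sqrt(27) = 5.19615
t = 2.22 * 5.19615 = 11.5355 s


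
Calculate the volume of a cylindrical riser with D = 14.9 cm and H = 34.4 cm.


Formula: V = pi * (D/2)^2 * H  (cylinder volume)
Radius = D/2 = 14.9/2 = 7.45 cm
V = pi * 7.45^2 * 34.4 = 5998.1989 cm^3

5998.1989 cm^3


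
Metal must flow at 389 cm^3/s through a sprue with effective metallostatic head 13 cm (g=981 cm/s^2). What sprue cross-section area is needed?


Formula: v = sqrt(2*g*h), A = Q/v
Velocity: v = sqrt(2 * 981 * 13) = sqrt(25506) = 159.7060 cm/s
Sprue area: A = Q / v = 389 / 159.7060 = 2.4357 cm^2

Answer: 2.4357 cm^2


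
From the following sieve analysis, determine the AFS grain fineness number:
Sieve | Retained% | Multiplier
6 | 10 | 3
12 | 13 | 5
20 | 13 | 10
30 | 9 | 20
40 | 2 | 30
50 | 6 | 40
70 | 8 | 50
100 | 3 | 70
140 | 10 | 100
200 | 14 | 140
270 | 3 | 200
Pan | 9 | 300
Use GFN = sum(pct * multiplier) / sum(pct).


Formula: GFN = sum(pct * multiplier) / sum(pct)
sum(pct * multiplier) = 7575
sum(pct) = 100
GFN = 7575 / 100 = 75.75

Final answer: 75.75


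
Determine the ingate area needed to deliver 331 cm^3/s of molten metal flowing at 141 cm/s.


Formula: A_ingate = Q / v  (continuity equation)
A = 331 cm^3/s / 141 cm/s = 2.3475 cm^2

Final answer: 2.3475 cm^2


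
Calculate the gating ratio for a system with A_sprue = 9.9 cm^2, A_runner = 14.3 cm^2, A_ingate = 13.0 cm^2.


Sprue:Runner:Ingate = 1 : 14.3/9.9 : 13.0/9.9 = 1:1.44:1.31

Final answer: 1:1.44:1.31


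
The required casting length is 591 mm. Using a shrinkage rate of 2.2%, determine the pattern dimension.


Formula: L_pattern = L_casting * (1 + shrinkage_rate/100)
Shrinkage factor = 1 + 2.2/100 = 1.022
L_pattern = 591 mm * 1.022 = 604.0020 mm


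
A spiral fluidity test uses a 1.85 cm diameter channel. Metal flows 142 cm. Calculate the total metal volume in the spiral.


Formula: V = pi * (d/2)^2 * L  (cylinder volume)
Radius = 1.85/2 = 0.925 cm
V = pi * 0.925^2 * 142 = 381.6996 cm^3

Final answer: 381.6996 cm^3


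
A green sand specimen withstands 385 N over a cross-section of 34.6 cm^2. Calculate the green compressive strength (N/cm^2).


Formula: Compressive Strength = Force / Area
Strength = 385 N / 34.6 cm^2 = 11.1272 N/cm^2

Final answer: 11.1272 N/cm^2


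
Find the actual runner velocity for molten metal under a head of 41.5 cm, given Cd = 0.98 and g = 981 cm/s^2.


Formula: v = Cd * sqrt(2 * g * h)  (Torricelli with discharge coefficient)
2*g*h = 2 * 981 * 41.5 = 81423.0 cm^2/s^2
sqrt(81423.0) = 285.34716 cm/s
v = 0.98 * 285.34716 = 279.6402 cm/s

Final answer: 279.6402 cm/s


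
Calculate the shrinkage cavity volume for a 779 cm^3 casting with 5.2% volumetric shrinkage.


Formula: V_shrink = V_casting * shrinkage_pct / 100
V_shrink = 779 cm^3 * 5.2 / 100 = 40.5080 cm^3

Final answer: 40.5080 cm^3


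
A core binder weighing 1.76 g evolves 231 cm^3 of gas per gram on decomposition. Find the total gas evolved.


Formula: V_gas = W_binder * gas_evolution_rate
V = 1.76 g * 231 cm^3/g = 406.5600 cm^3

Answer: 406.5600 cm^3


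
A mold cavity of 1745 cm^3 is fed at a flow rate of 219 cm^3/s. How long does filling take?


Formula: t_fill = V_mold / Q_flow
t = 1745 cm^3 / 219 cm^3/s = 7.9680 s

Answer: 7.9680 s


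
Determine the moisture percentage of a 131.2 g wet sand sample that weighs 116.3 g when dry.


Formula: MC = (W_wet - W_dry) / W_wet * 100
Water mass = 131.2 - 116.3 = 14.9 g
MC = 14.9 / 131.2 * 100 = 11.3567%

11.3567%


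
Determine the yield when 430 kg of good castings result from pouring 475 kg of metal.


Formula: Casting Yield = (W_good / W_total) * 100
Yield = (430 kg / 475 kg) * 100 = 90.5263%


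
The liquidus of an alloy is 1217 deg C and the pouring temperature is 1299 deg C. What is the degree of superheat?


Formula: Superheat = T_pour - T_melt
Superheat = 1299 - 1217 = 82 deg C


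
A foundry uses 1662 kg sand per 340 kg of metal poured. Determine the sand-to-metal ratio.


Formula: Sand-to-Metal Ratio = W_sand / W_metal
Ratio = 1662 kg / 340 kg = 4.8882

Final answer: 4.8882


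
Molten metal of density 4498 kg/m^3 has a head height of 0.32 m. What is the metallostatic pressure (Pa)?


Formula: P = rho * g * h
rho * g = 4498 * 9.81 = 44125.38 N/m^3
P = 44125.38 * 0.32 = 14120.1216 Pa

Answer: 14120.1216 Pa


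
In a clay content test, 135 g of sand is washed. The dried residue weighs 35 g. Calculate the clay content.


Formula: Clay% = (W_total - W_washed) / W_total * 100
Clay mass = 135 - 35 = 100 g
Clay% = 100 / 135 * 100 = 74.0741%

Answer: 74.0741%


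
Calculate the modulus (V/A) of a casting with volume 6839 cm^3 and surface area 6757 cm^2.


Formula: Casting Modulus M = V / A
M = 6839 cm^3 / 6757 cm^2 = 1.0121 cm


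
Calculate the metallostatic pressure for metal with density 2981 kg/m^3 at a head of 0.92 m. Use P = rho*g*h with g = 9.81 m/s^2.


Formula: P = rho * g * h
rho * g = 2981 * 9.81 = 29243.61 N/m^3
P = 29243.61 * 0.92 = 26904.1212 Pa

Final answer: 26904.1212 Pa


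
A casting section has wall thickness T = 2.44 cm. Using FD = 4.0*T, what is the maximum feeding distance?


Formula: FD = 4.0 * T  (riser feeding-distance rule)
FD = 4.0 * 2.44 cm = 9.7600 cm

Final answer: 9.7600 cm


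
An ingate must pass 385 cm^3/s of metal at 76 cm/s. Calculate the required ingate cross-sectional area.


Formula: A_ingate = Q / v  (continuity equation)
A = 385 cm^3/s / 76 cm/s = 5.0658 cm^2

Answer: 5.0658 cm^2


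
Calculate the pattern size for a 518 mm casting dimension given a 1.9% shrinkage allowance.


Formula: L_pattern = L_casting * (1 + shrinkage_rate/100)
Shrinkage factor = 1 + 1.9/100 = 1.019
L_pattern = 518 mm * 1.019 = 527.8420 mm

Answer: 527.8420 mm


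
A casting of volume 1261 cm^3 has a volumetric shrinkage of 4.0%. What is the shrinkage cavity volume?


Formula: V_shrink = V_casting * shrinkage_pct / 100
V_shrink = 1261 cm^3 * 4.0 / 100 = 50.4400 cm^3

Final answer: 50.4400 cm^3


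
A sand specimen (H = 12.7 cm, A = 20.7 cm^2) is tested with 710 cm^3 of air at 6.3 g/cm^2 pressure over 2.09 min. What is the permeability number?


Formula: Permeability Number P = (V * H) / (p * A * t)
Numerator: V * H = 710 * 12.7 = 9017.0
Denominator: p * A * t = 6.3 * 20.7 * 2.09 = 272.5569
P = 9017.0 / 272.5569 = 33.0830

Final answer: 33.0830


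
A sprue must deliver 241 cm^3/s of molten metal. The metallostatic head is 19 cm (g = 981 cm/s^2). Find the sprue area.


Formula: v = sqrt(2*g*h), A = Q/v
Velocity: v = sqrt(2 * 981 * 19) = sqrt(37278) = 193.0751 cm/s
Sprue area: A = Q / v = 241 / 193.0751 = 1.2482 cm^2

Final answer: 1.2482 cm^2


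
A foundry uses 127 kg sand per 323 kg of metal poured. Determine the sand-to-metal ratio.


Formula: Sand-to-Metal Ratio = W_sand / W_metal
Ratio = 127 kg / 323 kg = 0.3932

Final answer: 0.3932


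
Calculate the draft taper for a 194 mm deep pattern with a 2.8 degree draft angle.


Formula: taper = depth * tan(draft_angle)
tan(2.8 deg) = 0.0489082
taper = 194 mm * 0.0489082 = 9.4882 mm

9.4882 mm


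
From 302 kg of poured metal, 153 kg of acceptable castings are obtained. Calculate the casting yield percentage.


Formula: Casting Yield = (W_good / W_total) * 100
Yield = (153 kg / 302 kg) * 100 = 50.6623%


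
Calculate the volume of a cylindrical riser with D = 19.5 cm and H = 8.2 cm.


Formula: V = pi * (D/2)^2 * H  (cylinder volume)
Radius = D/2 = 19.5/2 = 9.75 cm
V = pi * 9.75^2 * 8.2 = 2448.9107 cm^3

2448.9107 cm^3


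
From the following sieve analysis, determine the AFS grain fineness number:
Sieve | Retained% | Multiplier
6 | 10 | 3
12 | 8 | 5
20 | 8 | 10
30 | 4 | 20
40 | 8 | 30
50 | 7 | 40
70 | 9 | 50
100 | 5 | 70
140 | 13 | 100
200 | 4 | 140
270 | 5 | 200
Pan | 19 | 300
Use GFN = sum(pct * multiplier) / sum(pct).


Formula: GFN = sum(pct * multiplier) / sum(pct)
sum(pct * multiplier) = 10110
sum(pct) = 100
GFN = 10110 / 100 = 101.10


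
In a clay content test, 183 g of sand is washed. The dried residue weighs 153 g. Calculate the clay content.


Formula: Clay% = (W_total - W_washed) / W_total * 100
Clay mass = 183 - 153 = 30 g
Clay% = 30 / 183 * 100 = 16.3934%

Answer: 16.3934%


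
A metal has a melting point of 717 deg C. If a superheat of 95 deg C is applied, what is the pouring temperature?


Formula: T_pour = T_melt + Superheat
T_pour = 717 + 95 = 812 deg C


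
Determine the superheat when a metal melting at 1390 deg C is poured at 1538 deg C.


Formula: Superheat = T_pour - T_melt
Superheat = 1538 - 1390 = 148 deg C

Final answer: 148 deg C


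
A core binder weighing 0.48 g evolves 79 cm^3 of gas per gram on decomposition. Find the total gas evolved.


Formula: V_gas = W_binder * gas_evolution_rate
V = 0.48 g * 79 cm^3/g = 37.9200 cm^3


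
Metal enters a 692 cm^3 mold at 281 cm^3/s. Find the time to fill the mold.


Formula: t_fill = V_mold / Q_flow
t = 692 cm^3 / 281 cm^3/s = 2.4626 s

Answer: 2.4626 s


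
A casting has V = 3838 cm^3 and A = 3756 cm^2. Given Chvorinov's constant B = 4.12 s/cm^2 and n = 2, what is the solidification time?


Formula: t_s = B * (V/A)^n  (Chvorinov's rule, n=2)
Modulus M = V/A = 3838/3756 = 1.021832 cm
M^2 = 1.021832^2 = 1.044141 cm^2
t_s = 4.12 * 1.044141 = 4.3019 s


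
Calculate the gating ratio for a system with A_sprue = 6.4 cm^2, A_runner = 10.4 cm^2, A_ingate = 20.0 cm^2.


Sprue:Runner:Ingate = 1 : 10.4/6.4 : 20.0/6.4 = 1:1.63:3.13

1:1.63:3.13


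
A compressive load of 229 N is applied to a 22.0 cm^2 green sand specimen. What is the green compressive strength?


Formula: Compressive Strength = Force / Area
Strength = 229 N / 22.0 cm^2 = 10.4091 N/cm^2


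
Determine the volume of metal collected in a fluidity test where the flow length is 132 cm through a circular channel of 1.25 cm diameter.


Formula: V = pi * (d/2)^2 * L  (cylinder volume)
Radius = 1.25/2 = 0.625 cm
V = pi * 0.625^2 * 132 = 161.9884 cm^3

161.9884 cm^3


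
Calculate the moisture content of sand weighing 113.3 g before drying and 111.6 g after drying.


Formula: MC = (W_wet - W_dry) / W_wet * 100
Water mass = 113.3 - 111.6 = 1.7 g
MC = 1.7 / 113.3 * 100 = 1.5004%

1.5004%


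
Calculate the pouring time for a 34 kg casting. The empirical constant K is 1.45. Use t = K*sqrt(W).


Formula: t = K * sqrt(W)
sqrt(W) = sqrt(34) = 5.83095
t = 1.45 * 5.83095 = 8.4549 s

Final answer: 8.4549 s


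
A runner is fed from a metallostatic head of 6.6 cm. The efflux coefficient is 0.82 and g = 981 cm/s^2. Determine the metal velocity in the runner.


Formula: v = Cd * sqrt(2 * g * h)  (Torricelli with discharge coefficient)
2*g*h = 2 * 981 * 6.6 = 12949.2 cm^2/s^2
sqrt(12949.2) = 113.79455 cm/s
v = 0.82 * 113.79455 = 93.3115 cm/s

Final answer: 93.3115 cm/s


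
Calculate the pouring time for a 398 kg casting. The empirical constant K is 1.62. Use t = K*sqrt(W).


Formula: t = K * sqrt(W)
sqrt(W) = sqrt(398) = 19.94994
t = 1.62 * 19.94994 = 32.3189 s

Answer: 32.3189 s


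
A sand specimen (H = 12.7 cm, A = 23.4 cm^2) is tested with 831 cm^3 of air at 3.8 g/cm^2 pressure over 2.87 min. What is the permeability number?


Formula: Permeability Number P = (V * H) / (p * A * t)
Numerator: V * H = 831 * 12.7 = 10553.7
Denominator: p * A * t = 3.8 * 23.4 * 2.87 = 255.2004
P = 10553.7 / 255.2004 = 41.3546

Answer: 41.3546


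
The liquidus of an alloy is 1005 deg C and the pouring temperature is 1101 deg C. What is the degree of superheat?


Formula: Superheat = T_pour - T_melt
Superheat = 1101 - 1005 = 96 deg C

96 deg C


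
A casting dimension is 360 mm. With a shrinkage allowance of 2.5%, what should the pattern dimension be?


Formula: L_pattern = L_casting * (1 + shrinkage_rate/100)
Shrinkage factor = 1 + 2.5/100 = 1.025
L_pattern = 360 mm * 1.025 = 369.0000 mm

Answer: 369.0000 mm


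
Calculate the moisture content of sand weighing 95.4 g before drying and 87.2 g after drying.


Formula: MC = (W_wet - W_dry) / W_wet * 100
Water mass = 95.4 - 87.2 = 8.2 g
MC = 8.2 / 95.4 * 100 = 8.5954%

8.5954%


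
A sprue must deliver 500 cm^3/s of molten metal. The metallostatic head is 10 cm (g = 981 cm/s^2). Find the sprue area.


Formula: v = sqrt(2*g*h), A = Q/v
Velocity: v = sqrt(2 * 981 * 10) = sqrt(19620) = 140.0714 cm/s
Sprue area: A = Q / v = 500 / 140.0714 = 3.5696 cm^2

3.5696 cm^2


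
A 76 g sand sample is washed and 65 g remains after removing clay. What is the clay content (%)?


Formula: Clay% = (W_total - W_washed) / W_total * 100
Clay mass = 76 - 65 = 11 g
Clay% = 11 / 76 * 100 = 14.4737%

Final answer: 14.4737%


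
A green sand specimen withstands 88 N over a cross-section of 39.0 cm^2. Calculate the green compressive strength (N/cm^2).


Formula: Compressive Strength = Force / Area
Strength = 88 N / 39.0 cm^2 = 2.2564 N/cm^2

Final answer: 2.2564 N/cm^2


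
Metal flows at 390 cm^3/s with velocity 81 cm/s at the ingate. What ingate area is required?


Formula: A_ingate = Q / v  (continuity equation)
A = 390 cm^3/s / 81 cm/s = 4.8148 cm^2

Answer: 4.8148 cm^2


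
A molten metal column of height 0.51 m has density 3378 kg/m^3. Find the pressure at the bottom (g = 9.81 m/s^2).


Formula: P = rho * g * h
rho * g = 3378 * 9.81 = 33138.18 N/m^3
P = 33138.18 * 0.51 = 16900.4718 Pa

16900.4718 Pa


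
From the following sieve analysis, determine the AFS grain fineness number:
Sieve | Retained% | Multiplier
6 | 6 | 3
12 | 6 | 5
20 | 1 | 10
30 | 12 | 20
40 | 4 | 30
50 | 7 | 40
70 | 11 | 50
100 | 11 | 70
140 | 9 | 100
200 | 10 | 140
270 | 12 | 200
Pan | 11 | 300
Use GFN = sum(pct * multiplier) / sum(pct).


Formula: GFN = sum(pct * multiplier) / sum(pct)
sum(pct * multiplier) = 10018
sum(pct) = 100
GFN = 10018 / 100 = 100.18

Answer: 100.18


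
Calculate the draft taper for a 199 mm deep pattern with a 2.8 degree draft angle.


Formula: taper = depth * tan(draft_angle)
tan(2.8 deg) = 0.0489082
taper = 199 mm * 0.0489082 = 9.7327 mm


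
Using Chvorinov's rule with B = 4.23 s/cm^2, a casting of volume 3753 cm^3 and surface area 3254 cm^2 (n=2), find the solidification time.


Formula: t_s = B * (V/A)^n  (Chvorinov's rule, n=2)
Modulus M = V/A = 3753/3254 = 1.153350 cm
M^2 = 1.153350^2 = 1.330216 cm^2
t_s = 4.23 * 1.330216 = 5.6268 s

5.6268 s


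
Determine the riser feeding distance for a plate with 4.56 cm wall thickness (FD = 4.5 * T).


Formula: FD = 4.5 * T  (riser feeding-distance rule)
FD = 4.5 * 4.56 cm = 20.5200 cm


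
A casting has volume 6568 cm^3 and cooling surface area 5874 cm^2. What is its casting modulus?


Formula: Casting Modulus M = V / A
M = 6568 cm^3 / 5874 cm^2 = 1.1181 cm

Answer: 1.1181 cm


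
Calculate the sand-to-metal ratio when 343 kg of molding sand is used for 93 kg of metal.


Formula: Sand-to-Metal Ratio = W_sand / W_metal
Ratio = 343 kg / 93 kg = 3.6882

Answer: 3.6882


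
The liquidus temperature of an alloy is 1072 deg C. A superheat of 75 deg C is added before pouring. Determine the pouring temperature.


Formula: T_pour = T_melt + Superheat
T_pour = 1072 + 75 = 1147 deg C

Final answer: 1147 deg C


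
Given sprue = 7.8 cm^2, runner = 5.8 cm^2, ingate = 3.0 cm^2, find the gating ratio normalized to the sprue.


Sprue:Runner:Ingate = 1 : 5.8/7.8 : 3.0/7.8 = 1:0.74:0.38

1:0.74:0.38


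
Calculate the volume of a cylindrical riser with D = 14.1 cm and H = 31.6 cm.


Formula: V = pi * (D/2)^2 * H  (cylinder volume)
Radius = D/2 = 14.1/2 = 7.05 cm
V = pi * 7.05^2 * 31.6 = 4934.1823 cm^3

Answer: 4934.1823 cm^3


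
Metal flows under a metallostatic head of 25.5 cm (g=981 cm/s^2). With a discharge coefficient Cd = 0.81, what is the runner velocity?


Formula: v = Cd * sqrt(2 * g * h)  (Torricelli with discharge coefficient)
2*g*h = 2 * 981 * 25.5 = 50031.0 cm^2/s^2
sqrt(50031.0) = 223.67611 cm/s
v = 0.81 * 223.67611 = 181.1776 cm/s

Final answer: 181.1776 cm/s


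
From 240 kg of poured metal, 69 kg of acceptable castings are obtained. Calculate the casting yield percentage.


Formula: Casting Yield = (W_good / W_total) * 100
Yield = (69 kg / 240 kg) * 100 = 28.7500%

Final answer: 28.7500%


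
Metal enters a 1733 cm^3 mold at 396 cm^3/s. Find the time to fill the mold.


Formula: t_fill = V_mold / Q_flow
t = 1733 cm^3 / 396 cm^3/s = 4.3763 s

4.3763 s


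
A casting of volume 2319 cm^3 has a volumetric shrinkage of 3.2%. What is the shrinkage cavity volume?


Formula: V_shrink = V_casting * shrinkage_pct / 100
V_shrink = 2319 cm^3 * 3.2 / 100 = 74.2080 cm^3

Answer: 74.2080 cm^3


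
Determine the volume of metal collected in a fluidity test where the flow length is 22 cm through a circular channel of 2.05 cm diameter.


Formula: V = pi * (d/2)^2 * L  (cylinder volume)
Radius = 2.05/2 = 1.025 cm
V = pi * 1.025^2 * 22 = 72.6140 cm^3


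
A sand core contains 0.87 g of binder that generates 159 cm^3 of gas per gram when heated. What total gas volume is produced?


Formula: V_gas = W_binder * gas_evolution_rate
V = 0.87 g * 159 cm^3/g = 138.3300 cm^3

138.3300 cm^3


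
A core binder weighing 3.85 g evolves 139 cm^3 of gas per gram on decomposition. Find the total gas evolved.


Formula: V_gas = W_binder * gas_evolution_rate
V = 3.85 g * 139 cm^3/g = 535.1500 cm^3

Final answer: 535.1500 cm^3


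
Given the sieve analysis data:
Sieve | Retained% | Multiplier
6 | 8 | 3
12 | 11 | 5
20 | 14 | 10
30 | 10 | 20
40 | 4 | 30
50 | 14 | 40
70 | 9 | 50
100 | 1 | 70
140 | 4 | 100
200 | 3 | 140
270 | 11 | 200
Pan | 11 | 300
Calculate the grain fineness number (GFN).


Formula: GFN = sum(pct * multiplier) / sum(pct)
sum(pct * multiplier) = 7939
sum(pct) = 100
GFN = 7939 / 100 = 79.39

79.39


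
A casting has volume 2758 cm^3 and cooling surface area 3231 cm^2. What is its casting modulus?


Formula: Casting Modulus M = V / A
M = 2758 cm^3 / 3231 cm^2 = 0.8536 cm

Answer: 0.8536 cm


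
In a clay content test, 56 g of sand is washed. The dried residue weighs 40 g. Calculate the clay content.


Formula: Clay% = (W_total - W_washed) / W_total * 100
Clay mass = 56 - 40 = 16 g
Clay% = 16 / 56 * 100 = 28.5714%

28.5714%


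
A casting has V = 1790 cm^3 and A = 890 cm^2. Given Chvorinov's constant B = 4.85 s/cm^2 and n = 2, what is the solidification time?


Formula: t_s = B * (V/A)^n  (Chvorinov's rule, n=2)
Modulus M = V/A = 1790/890 = 2.011236 cm
M^2 = 2.011236^2 = 4.045070 cm^2
t_s = 4.85 * 4.045070 = 19.6186 s


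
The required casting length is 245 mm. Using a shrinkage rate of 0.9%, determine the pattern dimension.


Formula: L_pattern = L_casting * (1 + shrinkage_rate/100)
Shrinkage factor = 1 + 0.9/100 = 1.009
L_pattern = 245 mm * 1.009 = 247.2050 mm


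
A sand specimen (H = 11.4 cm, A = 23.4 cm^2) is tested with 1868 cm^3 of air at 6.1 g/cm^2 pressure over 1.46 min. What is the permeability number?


Formula: Permeability Number P = (V * H) / (p * A * t)
Numerator: V * H = 1868 * 11.4 = 21295.2
Denominator: p * A * t = 6.1 * 23.4 * 1.46 = 208.4004
P = 21295.2 / 208.4004 = 102.1841

Answer: 102.1841


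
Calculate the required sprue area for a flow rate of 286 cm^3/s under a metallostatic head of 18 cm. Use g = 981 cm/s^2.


Formula: v = sqrt(2*g*h), A = Q/v
Velocity: v = sqrt(2 * 981 * 18) = sqrt(35316) = 187.9255 cm/s
Sprue area: A = Q / v = 286 / 187.9255 = 1.5219 cm^2

Answer: 1.5219 cm^2


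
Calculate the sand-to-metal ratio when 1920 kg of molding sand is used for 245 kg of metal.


Formula: Sand-to-Metal Ratio = W_sand / W_metal
Ratio = 1920 kg / 245 kg = 7.8367

Answer: 7.8367


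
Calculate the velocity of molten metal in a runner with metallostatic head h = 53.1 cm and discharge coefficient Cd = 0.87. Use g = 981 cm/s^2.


Formula: v = Cd * sqrt(2 * g * h)  (Torricelli with discharge coefficient)
2*g*h = 2 * 981 * 53.1 = 104182.2 cm^2/s^2
sqrt(104182.2) = 322.77268 cm/s
v = 0.87 * 322.77268 = 280.8122 cm/s

Final answer: 280.8122 cm/s


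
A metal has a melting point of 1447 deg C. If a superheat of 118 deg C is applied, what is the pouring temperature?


Formula: T_pour = T_melt + Superheat
T_pour = 1447 + 118 = 1565 deg C

Final answer: 1565 deg C


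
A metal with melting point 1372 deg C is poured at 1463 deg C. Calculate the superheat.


Formula: Superheat = T_pour - T_melt
Superheat = 1463 - 1372 = 91 deg C

91 deg C


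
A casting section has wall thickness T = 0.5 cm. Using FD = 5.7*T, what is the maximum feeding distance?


Formula: FD = 5.7 * T  (riser feeding-distance rule)
FD = 5.7 * 0.5 cm = 2.8500 cm

Answer: 2.8500 cm


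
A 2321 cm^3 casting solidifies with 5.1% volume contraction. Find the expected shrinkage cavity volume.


Formula: V_shrink = V_casting * shrinkage_pct / 100
V_shrink = 2321 cm^3 * 5.1 / 100 = 118.3710 cm^3

Answer: 118.3710 cm^3


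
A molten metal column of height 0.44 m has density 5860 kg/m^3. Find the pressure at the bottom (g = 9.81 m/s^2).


Formula: P = rho * g * h
rho * g = 5860 * 9.81 = 57486.6 N/m^3
P = 57486.6 * 0.44 = 25294.1040 Pa

Answer: 25294.1040 Pa


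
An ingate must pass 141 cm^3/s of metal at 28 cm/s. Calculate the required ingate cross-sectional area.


Formula: A_ingate = Q / v  (continuity equation)
A = 141 cm^3/s / 28 cm/s = 5.0357 cm^2

5.0357 cm^2


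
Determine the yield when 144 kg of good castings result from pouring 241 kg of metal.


Formula: Casting Yield = (W_good / W_total) * 100
Yield = (144 kg / 241 kg) * 100 = 59.7510%

Final answer: 59.7510%


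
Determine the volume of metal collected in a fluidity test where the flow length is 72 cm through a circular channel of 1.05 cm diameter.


Formula: V = pi * (d/2)^2 * L  (cylinder volume)
Radius = 1.05/2 = 0.525 cm
V = pi * 0.525^2 * 72 = 62.3449 cm^3

Answer: 62.3449 cm^3


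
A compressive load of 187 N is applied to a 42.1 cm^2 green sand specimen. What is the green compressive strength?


Formula: Compressive Strength = Force / Area
Strength = 187 N / 42.1 cm^2 = 4.4418 N/cm^2

4.4418 N/cm^2


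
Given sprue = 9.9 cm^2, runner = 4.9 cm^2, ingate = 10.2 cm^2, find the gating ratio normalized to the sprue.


Sprue:Runner:Ingate = 1 : 4.9/9.9 : 10.2/9.9 = 1:0.49:1.03

Answer: 1:0.49:1.03


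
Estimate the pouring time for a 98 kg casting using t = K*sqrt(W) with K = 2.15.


Formula: t = K * sqrt(W)
sqrt(W) = sqrt(98) = 9.89949
t = 2.15 * 9.89949 = 21.2839 s


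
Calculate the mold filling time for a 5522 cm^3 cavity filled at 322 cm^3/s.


Formula: t_fill = V_mold / Q_flow
t = 5522 cm^3 / 322 cm^3/s = 17.1491 s

17.1491 s


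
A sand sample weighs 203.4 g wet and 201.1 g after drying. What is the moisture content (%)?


Formula: MC = (W_wet - W_dry) / W_wet * 100
Water mass = 203.4 - 201.1 = 2.3 g
MC = 2.3 / 203.4 * 100 = 1.1308%


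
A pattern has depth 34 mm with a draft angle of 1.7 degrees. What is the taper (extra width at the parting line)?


Formula: taper = depth * tan(draft_angle)
tan(1.7 deg) = 0.0296793
taper = 34 mm * 0.0296793 = 1.0091 mm

1.0091 mm


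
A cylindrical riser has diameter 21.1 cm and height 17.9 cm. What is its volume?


Formula: V = pi * (D/2)^2 * H  (cylinder volume)
Radius = D/2 = 21.1/2 = 10.55 cm
V = pi * 10.55^2 * 17.9 = 6259.0414 cm^3

Final answer: 6259.0414 cm^3


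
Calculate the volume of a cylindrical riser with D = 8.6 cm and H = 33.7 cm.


Formula: V = pi * (D/2)^2 * H  (cylinder volume)
Radius = D/2 = 8.6/2 = 4.3 cm
V = pi * 4.3^2 * 33.7 = 1957.5672 cm^3

Answer: 1957.5672 cm^3


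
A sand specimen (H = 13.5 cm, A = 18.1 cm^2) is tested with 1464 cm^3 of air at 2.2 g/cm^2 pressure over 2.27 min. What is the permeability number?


Formula: Permeability Number P = (V * H) / (p * A * t)
Numerator: V * H = 1464 * 13.5 = 19764.0
Denominator: p * A * t = 2.2 * 18.1 * 2.27 = 90.3914
P = 19764.0 / 90.3914 = 218.6491

218.6491


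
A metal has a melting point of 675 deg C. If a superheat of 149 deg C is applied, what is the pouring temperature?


Formula: T_pour = T_melt + Superheat
T_pour = 675 + 149 = 824 deg C

Answer: 824 deg C


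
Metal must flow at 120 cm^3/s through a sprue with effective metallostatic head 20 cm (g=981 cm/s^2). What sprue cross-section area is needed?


Formula: v = sqrt(2*g*h), A = Q/v
Velocity: v = sqrt(2 * 981 * 20) = sqrt(39240) = 198.0909 cm/s
Sprue area: A = Q / v = 120 / 198.0909 = 0.6058 cm^2

Final answer: 0.6058 cm^2


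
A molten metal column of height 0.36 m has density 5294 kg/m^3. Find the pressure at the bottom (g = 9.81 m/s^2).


Formula: P = rho * g * h
rho * g = 5294 * 9.81 = 51934.14 N/m^3
P = 51934.14 * 0.36 = 18696.2904 Pa

Final answer: 18696.2904 Pa


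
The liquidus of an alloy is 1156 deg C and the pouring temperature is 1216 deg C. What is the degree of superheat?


Formula: Superheat = T_pour - T_melt
Superheat = 1216 - 1156 = 60 deg C

60 deg C


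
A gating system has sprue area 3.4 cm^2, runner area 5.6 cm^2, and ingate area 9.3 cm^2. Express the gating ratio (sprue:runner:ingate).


Sprue:Runner:Ingate = 1 : 5.6/3.4 : 9.3/3.4 = 1:1.65:2.74

Answer: 1:1.65:2.74


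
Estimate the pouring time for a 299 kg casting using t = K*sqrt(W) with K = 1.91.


Formula: t = K * sqrt(W)
sqrt(W) = sqrt(299) = 17.29162
t = 1.91 * 17.29162 = 33.0270 s

Answer: 33.0270 s


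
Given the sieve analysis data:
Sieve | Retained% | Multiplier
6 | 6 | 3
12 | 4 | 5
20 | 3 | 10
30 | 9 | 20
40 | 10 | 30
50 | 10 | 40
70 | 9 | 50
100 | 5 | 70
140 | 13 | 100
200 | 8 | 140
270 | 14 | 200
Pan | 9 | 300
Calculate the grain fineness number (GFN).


Formula: GFN = sum(pct * multiplier) / sum(pct)
sum(pct * multiplier) = 9668
sum(pct) = 100
GFN = 9668 / 100 = 96.68


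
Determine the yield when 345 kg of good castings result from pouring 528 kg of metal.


Formula: Casting Yield = (W_good / W_total) * 100
Yield = (345 kg / 528 kg) * 100 = 65.3409%

Final answer: 65.3409%
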